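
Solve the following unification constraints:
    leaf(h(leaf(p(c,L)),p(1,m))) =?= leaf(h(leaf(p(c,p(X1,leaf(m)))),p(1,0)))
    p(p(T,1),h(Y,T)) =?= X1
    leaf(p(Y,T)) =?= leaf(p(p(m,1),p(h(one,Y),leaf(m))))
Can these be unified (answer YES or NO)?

Decompose leaf/1: h(leaf(p(c,L)),p(1,m)) =?= h(leaf(p(c,p(X1,leaf(m)))),p(1,0)).
Decompose h/2: leaf(p(c,L)) =?= leaf(p(c,p(X1,leaf(m)))),  p(1,m) =?= p(1,0).
Decompose leaf/1: p(c,L) =?= p(c,p(X1,leaf(m))).
Decompose p/2: c =?= c,  L =?= p(X1,leaf(m)).
Delete trivial equation c =?= c.
Bind L := p(X1,leaf(m)); no other remaining equation mentions L.
Decompose p/2: 1 =?= 1,  m =?= 0.
Delete trivial equation 1 =?= 1.
Clash: constants m and 0 differ; no unifier exists.

NO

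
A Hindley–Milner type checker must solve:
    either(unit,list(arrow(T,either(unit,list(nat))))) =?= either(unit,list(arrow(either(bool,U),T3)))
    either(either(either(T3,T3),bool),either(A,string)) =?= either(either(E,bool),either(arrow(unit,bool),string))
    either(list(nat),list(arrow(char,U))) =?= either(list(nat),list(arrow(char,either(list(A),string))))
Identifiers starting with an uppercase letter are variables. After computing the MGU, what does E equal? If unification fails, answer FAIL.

Decompose either/2: unit =?= unit,  list(arrow(T,either(unit,list(nat)))) =?= list(arrow(either(bool,U),T3)).
Delete trivial equation unit =?= unit.
Decompose list/1: arrow(T,either(unit,list(nat))) =?= arrow(either(bool,U),T3).
Decompose arrow/2: T =?= either(bool,U),  either(unit,list(nat)) =?= T3.
Bind T := either(bool,U); no other remaining equation mentions T.
Bind T3 := either(unit,list(nat)); substituting into the one remaining equation that mentions T3 gives: either(either(either(either(unit,list(nat)),either(unit,list(nat))),bool),either(A,string)) =?= either(either(E,bool),either(arrow(unit,bool),string)).
Decompose either/2: either(either(either(unit,list(nat)),either(unit,list(nat))),bool) =?= either(E,bool),  either(A,string) =?= either(arrow(unit,bool),string).
Decompose either/2: either(either(unit,list(nat)),either(unit,list(nat))) =?= E,  bool =?= bool.
Bind E := either(either(unit,list(nat)),either(unit,list(nat))); no other remaining equation mentions E.
Delete trivial equation bool =?= bool.
Decompose either/2: A =?= arrow(unit,bool),  string =?= string.
Bind A := arrow(unit,bool); substituting into the one remaining equation that mentions A gives: either(list(nat),list(arrow(char,U))) =?= either(list(nat),list(arrow(char,either(list(arrow(unit,bool)),string)))).
Delete trivial equation string =?= string.
Decompose either/2: list(nat) =?= list(nat),  list(arrow(char,U)) =?= list(arrow(char,either(list(arrow(unit,bool)),string))).
Delete trivial equation list(nat) =?= list(nat).
Decompose list/1: arrow(char,U) =?= arrow(char,either(list(arrow(unit,bool)),string)).
Decompose arrow/2: char =?= char,  U =?= either(list(arrow(unit,bool)),string).
Delete trivial equation char =?= char.
Bind U := either(list(arrow(unit,bool)),string). Substituting into the earlier binding gives T := either(bool,either(list(arrow(unit,bool)),string)).
MGU = { T ↦ either(bool,either(list(arrow(unit,bool)),string)), T3 ↦ either(unit,list(nat)), E ↦ either(either(unit,list(nat)),either(unit,list(nat))), A ↦ arrow(unit,bool), U ↦ either(list(arrow(unit,bool)),string) }, so E ↦ either(either(unit,list(nat)),either(unit,list(nat))).

either(either(unit,list(nat)),either(unit,list(nat)))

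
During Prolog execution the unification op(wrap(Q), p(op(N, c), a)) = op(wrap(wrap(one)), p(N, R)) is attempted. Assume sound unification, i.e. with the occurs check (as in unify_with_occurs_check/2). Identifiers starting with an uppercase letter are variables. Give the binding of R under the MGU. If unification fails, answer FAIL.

FAIL

Decompose op/2: wrap(Q) = wrap(wrap(one)),  p(op(N, c), a) = p(N, R).
Decompose wrap/1: Q = wrap(one).
Bind Q := wrap(one); no other remaining equation mentions Q.
Decompose p/2: op(N, c) = N,  a = R.
Occurs check fails: N occurs in op(N, c); the equation N = op(N, c) has no finite solution.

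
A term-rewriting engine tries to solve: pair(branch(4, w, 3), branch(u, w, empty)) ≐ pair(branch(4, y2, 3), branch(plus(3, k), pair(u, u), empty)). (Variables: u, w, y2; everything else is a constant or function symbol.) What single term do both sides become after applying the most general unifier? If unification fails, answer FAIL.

pair(branch(4, pair(plus(3, k), plus(3, k)), 3), branch(plus(3, k), pair(plus(3, k), plus(3, k)), empty))

Decompose pair/2: branch(4, w, 3) ≐ branch(4, y2, 3),  branch(u, w, empty) ≐ branch(plus(3, k), pair(u, u), empty).
Decompose branch/3: 4 ≐ 4,  w ≐ y2,  3 ≐ 3.
Delete trivial equation 4 ≐ 4.
Bind w := y2; substituting into the one remaining equation that mentions w gives: branch(u, y2, empty) ≐ branch(plus(3, k), pair(u, u), empty).
Delete trivial equation 3 ≐ 3.
Decompose branch/3: u ≐ plus(3, k),  y2 ≐ pair(u, u),  empty ≐ empty.
Bind u := plus(3, k); substituting into the one remaining equation that mentions u gives: y2 ≐ pair(plus(3, k), plus(3, k)).
Bind y2 := pair(plus(3, k), plus(3, k)); no other remaining equation mentions y2. Substituting into the earlier binding gives w := pair(plus(3, k), plus(3, k)).
Delete trivial equation empty ≐ empty.
Applying the MGU to either side gives pair(branch(4, pair(plus(3, k), plus(3, k)), 3), branch(plus(3, k), pair(plus(3, k), plus(3, k)), empty)).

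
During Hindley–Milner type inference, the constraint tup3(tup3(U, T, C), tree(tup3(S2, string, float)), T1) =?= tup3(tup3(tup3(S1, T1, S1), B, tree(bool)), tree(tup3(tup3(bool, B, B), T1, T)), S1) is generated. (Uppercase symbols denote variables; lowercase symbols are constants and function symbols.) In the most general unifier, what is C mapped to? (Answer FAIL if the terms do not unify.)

tree(bool)

Decompose tup3/3: tup3(U, T, C) =?= tup3(tup3(S1, T1, S1), B, tree(bool)),  tree(tup3(S2, string, float)) =?= tree(tup3(tup3(bool, B, B), T1, T)),  T1 =?= S1.
Decompose tup3/3: U =?= tup3(S1, T1, S1),  T =?= B,  C =?= tree(bool).
Bind U := tup3(S1, T1, S1); no other remaining equation mentions U.
Bind T := B; substituting into the one remaining equation that mentions T gives: tree(tup3(S2, string, float)) =?= tree(tup3(tup3(bool, B, B), T1, B)).
Bind C := tree(bool); no other remaining equation mentions C.
Decompose tree/1: tup3(S2, string, float) =?= tup3(tup3(bool, B, B), T1, B).
Decompose tup3/3: S2 =?= tup3(bool, B, B),  string =?= T1,  float =?= B.
Bind S2 := tup3(bool, B, B); no other remaining equation mentions S2.
Bind T1 := string; substituting into the one remaining equation that mentions T1 gives: string =?= S1. Substituting into the earlier binding gives U := tup3(S1, string, S1).
Bind B := float; no other remaining equation mentions B. Substituting into the earlier bindings gives T := float, S2 := tup3(bool, float, float).
Bind S1 := string. Substituting into the earlier binding gives U := tup3(string, string, string).
MGU = { U -> tup3(string, string, string), T -> float, C -> tree(bool), S2 -> tup3(bool, float, float), T1 -> string, B -> float, S1 -> string }, so C -> tree(bool).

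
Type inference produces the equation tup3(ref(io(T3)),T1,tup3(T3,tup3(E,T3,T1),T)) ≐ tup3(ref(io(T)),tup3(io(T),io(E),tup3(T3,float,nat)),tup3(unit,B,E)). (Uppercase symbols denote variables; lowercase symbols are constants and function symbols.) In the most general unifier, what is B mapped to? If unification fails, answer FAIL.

tup3(unit,unit,tup3(io(unit),io(unit),tup3(unit,float,nat)))

Decompose tup3/3: ref(io(T3)) ≐ ref(io(T)),  T1 ≐ tup3(io(T),io(E),tup3(T3,float,nat)),  tup3(T3,tup3(E,T3,T1),T) ≐ tup3(unit,B,E).
Decompose ref/1: io(T3) ≐ io(T).
Decompose io/1: T3 ≐ T.
Bind T3 := T; substituting into the remaining equations gives: T1 ≐ tup3(io(T),io(E),tup3(T,float,nat)),  tup3(T,tup3(E,T,T1),T) ≐ tup3(unit,B,E).
Bind T1 := tup3(io(T),io(E),tup3(T,float,nat)); substituting into the remaining equation gives: tup3(T,tup3(E,T,tup3(io(T),io(E),tup3(T,float,nat))),T) ≐ tup3(unit,B,E).
Decompose tup3/3: T ≐ unit,  tup3(E,T,tup3(io(T),io(E),tup3(T,float,nat))) ≐ B,  T ≐ E.
Bind T := unit; substituting into the remaining equations gives: tup3(E,unit,tup3(io(unit),io(E),tup3(unit,float,nat))) ≐ B,  unit ≐ E. Substituting into the earlier bindings gives T3 := unit, T1 := tup3(io(unit),io(E),tup3(unit,float,nat)).
Bind B := tup3(E,unit,tup3(io(unit),io(E),tup3(unit,float,nat))); no other remaining equation mentions B.
Bind E := unit. Substituting into the earlier bindings gives T1 := tup3(io(unit),io(unit),tup3(unit,float,nat)), B := tup3(unit,unit,tup3(io(unit),io(unit),tup3(unit,float,nat))).
MGU = { T3 ↦ unit, T1 ↦ tup3(io(unit),io(unit),tup3(unit,float,nat)), T ↦ unit, B ↦ tup3(unit,unit,tup3(io(unit),io(unit),tup3(unit,float,nat))), E ↦ unit }, so B ↦ tup3(unit,unit,tup3(io(unit),io(unit),tup3(unit,float,nat))).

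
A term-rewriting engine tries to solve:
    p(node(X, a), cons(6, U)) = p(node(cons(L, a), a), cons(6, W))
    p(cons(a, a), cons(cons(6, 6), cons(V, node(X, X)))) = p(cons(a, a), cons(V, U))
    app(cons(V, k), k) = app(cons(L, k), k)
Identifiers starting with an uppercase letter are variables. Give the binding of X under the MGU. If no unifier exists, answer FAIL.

Decompose p/2: node(X, a) = node(cons(L, a), a),  cons(6, U) = cons(6, W).
Decompose node/2: X = cons(L, a),  a = a.
Bind X := cons(L, a); substituting into the one remaining equation that mentions X gives: p(cons(a, a), cons(cons(6, 6), cons(V, node(cons(L, a), cons(L, a))))) = p(cons(a, a), cons(V, U)).
Delete trivial equation a = a.
Decompose cons/2: 6 = 6,  U = W.
Delete trivial equation 6 = 6.
Bind U := W; substituting into the one remaining equation that mentions U gives: p(cons(a, a), cons(cons(6, 6), cons(V, node(cons(L, a), cons(L, a))))) = p(cons(a, a), cons(V, W)).
Decompose p/2: cons(a, a) = cons(a, a),  cons(cons(6, 6), cons(V, node(cons(L, a), cons(L, a)))) = cons(V, W).
Delete trivial equation cons(a, a) = cons(a, a).
Decompose cons/2: cons(6, 6) = V,  cons(V, node(cons(L, a), cons(L, a))) = W.
Bind V := cons(6, 6); substituting into the remaining equations gives: cons(cons(6, 6), node(cons(L, a), cons(L, a))) = W,  app(cons(cons(6, 6), k), k) = app(cons(L, k), k).
Bind W := cons(cons(6, 6), node(cons(L, a), cons(L, a))); no other remaining equation mentions W. Substituting into the earlier binding gives U := cons(cons(6, 6), node(cons(L, a), cons(L, a))).
Decompose app/2: cons(cons(6, 6), k) = cons(L, k),  k = k.
Decompose cons/2: cons(6, 6) = L,  k = k.
Bind L := cons(6, 6); no other remaining equation mentions L. Substituting into the earlier bindings gives X := cons(cons(6, 6), a), U := cons(cons(6, 6), node(cons(cons(6, 6), a), cons(cons(6, 6), a))), W := cons(cons(6, 6), node(cons(cons(6, 6), a), cons(cons(6, 6), a))).
Delete trivial equation k = k.
Delete trivial equation k = k.
MGU = { X -> cons(cons(6, 6), a), U -> cons(cons(6, 6), node(cons(cons(6, 6), a), cons(cons(6, 6), a))), V -> cons(6, 6), W -> cons(cons(6, 6), node(cons(cons(6, 6), a), cons(cons(6, 6), a))), L -> cons(6, 6) }, so X -> cons(cons(6, 6), a).

cons(cons(6, 6), a)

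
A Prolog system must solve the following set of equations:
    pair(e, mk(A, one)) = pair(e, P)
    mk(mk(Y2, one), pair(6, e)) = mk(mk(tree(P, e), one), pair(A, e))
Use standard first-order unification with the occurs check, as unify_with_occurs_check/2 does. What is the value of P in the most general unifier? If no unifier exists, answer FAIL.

mk(6, one)

Decompose pair/2: e = e,  mk(A, one) = P.
Delete trivial equation e = e.
Bind P := mk(A, one); substituting into the remaining equation gives: mk(mk(Y2, one), pair(6, e)) = mk(mk(tree(mk(A, one), e), one), pair(A, e)).
Decompose mk/2: mk(Y2, one) = mk(tree(mk(A, one), e), one),  pair(6, e) = pair(A, e).
Decompose mk/2: Y2 = tree(mk(A, one), e),  one = one.
Bind Y2 := tree(mk(A, one), e); no other remaining equation mentions Y2.
Delete trivial equation one = one.
Decompose pair/2: 6 = A,  e = e.
Bind A := 6; no other remaining equation mentions A. Substituting into the earlier bindings gives P := mk(6, one), Y2 := tree(mk(6, one), e).
Delete trivial equation e = e.
MGU = { P -> mk(6, one), Y2 -> tree(mk(6, one), e), A -> 6 }, so P -> mk(6, one).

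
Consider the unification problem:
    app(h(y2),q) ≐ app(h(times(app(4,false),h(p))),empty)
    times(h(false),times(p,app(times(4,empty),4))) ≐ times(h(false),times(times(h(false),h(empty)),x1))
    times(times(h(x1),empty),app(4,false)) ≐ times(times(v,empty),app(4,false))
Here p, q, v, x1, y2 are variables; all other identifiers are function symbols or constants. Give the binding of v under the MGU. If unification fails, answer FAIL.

Decompose app/2: h(y2) ≐ h(times(app(4,false),h(p))),  q ≐ empty.
Decompose h/1: y2 ≐ times(app(4,false),h(p)).
Bind y2 := times(app(4,false),h(p)); no other remaining equation mentions y2.
Bind q := empty; no other remaining equation mentions q.
Decompose times/2: h(false) ≐ h(false),  times(p,app(times(4,empty),4)) ≐ times(times(h(false),h(empty)),x1).
Delete trivial equation h(false) ≐ h(false).
Decompose times/2: p ≐ times(h(false),h(empty)),  app(times(4,empty),4) ≐ x1.
Bind p := times(h(false),h(empty)); no other remaining equation mentions p. Substituting into the earlier binding gives y2 := times(app(4,false),h(times(h(false),h(empty)))).
Bind x1 := app(times(4,empty),4); substituting into the remaining equation gives: times(times(h(app(times(4,empty),4)),empty),app(4,false)) ≐ times(times(v,empty),app(4,false)).
Decompose times/2: times(h(app(times(4,empty),4)),empty) ≐ times(v,empty),  app(4,false) ≐ app(4,false).
Decompose times/2: h(app(times(4,empty),4)) ≐ v,  empty ≐ empty.
Bind v := h(app(times(4,empty),4)); no other remaining equation mentions v.
Delete trivial equation empty ≐ empty.
Delete trivial equation app(4,false) ≐ app(4,false).
MGU = { y2 -> times(app(4,false),h(times(h(false),h(empty)))), q -> empty, p -> times(h(false),h(empty)), x1 -> app(times(4,empty),4), v -> h(app(times(4,empty),4)) }, so v -> h(app(times(4,empty),4)).

h(app(times(4,empty),4))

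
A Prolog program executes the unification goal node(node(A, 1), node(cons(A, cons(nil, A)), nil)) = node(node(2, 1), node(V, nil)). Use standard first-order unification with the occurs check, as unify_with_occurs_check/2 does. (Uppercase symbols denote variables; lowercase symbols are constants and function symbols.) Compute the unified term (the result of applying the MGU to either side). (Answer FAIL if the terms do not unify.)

node(node(2, 1), node(cons(2, cons(nil, 2)), nil))

Decompose node/2: node(A, 1) = node(2, 1),  node(cons(A, cons(nil, A)), nil) = node(V, nil).
Decompose node/2: A = 2,  1 = 1.
Bind A := 2; substituting into the one remaining equation that mentions A gives: node(cons(2, cons(nil, 2)), nil) = node(V, nil).
Delete trivial equation 1 = 1.
Decompose node/2: cons(2, cons(nil, 2)) = V,  nil = nil.
Bind V := cons(2, cons(nil, 2)); no other remaining equation mentions V.
Delete trivial equation nil = nil.
Applying the MGU to either side gives node(node(2, 1), node(cons(2, cons(nil, 2)), nil)).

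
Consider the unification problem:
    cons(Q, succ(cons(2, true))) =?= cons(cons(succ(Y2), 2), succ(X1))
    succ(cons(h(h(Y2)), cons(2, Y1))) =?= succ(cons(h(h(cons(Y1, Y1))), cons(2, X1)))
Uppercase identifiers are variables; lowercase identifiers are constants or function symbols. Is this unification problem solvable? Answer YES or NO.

YES

Decompose cons/2: Q =?= cons(succ(Y2), 2),  succ(cons(2, true)) =?= succ(X1).
Bind Q := cons(succ(Y2), 2); no other remaining equation mentions Q.
Decompose succ/1: cons(2, true) =?= X1.
Bind X1 := cons(2, true); substituting into the remaining equation gives: succ(cons(h(h(Y2)), cons(2, Y1))) =?= succ(cons(h(h(cons(Y1, Y1))), cons(2, cons(2, true)))).
Decompose succ/1: cons(h(h(Y2)), cons(2, Y1)) =?= cons(h(h(cons(Y1, Y1))), cons(2, cons(2, true))).
Decompose cons/2: h(h(Y2)) =?= h(h(cons(Y1, Y1))),  cons(2, Y1) =?= cons(2, cons(2, true)).
Decompose h/1: h(Y2) =?= h(cons(Y1, Y1)).
Decompose h/1: Y2 =?= cons(Y1, Y1).
Bind Y2 := cons(Y1, Y1); no other remaining equation mentions Y2. Substituting into the earlier binding gives Q := cons(succ(cons(Y1, Y1)), 2).
Decompose cons/2: 2 =?= 2,  Y1 =?= cons(2, true).
Delete trivial equation 2 =?= 2.
Bind Y1 := cons(2, true). Substituting into the earlier bindings gives Q := cons(succ(cons(cons(2, true), cons(2, true))), 2), Y2 := cons(cons(2, true), cons(2, true)).
No equations remain and no clash or occurs-check failure arose, so a unifier exists.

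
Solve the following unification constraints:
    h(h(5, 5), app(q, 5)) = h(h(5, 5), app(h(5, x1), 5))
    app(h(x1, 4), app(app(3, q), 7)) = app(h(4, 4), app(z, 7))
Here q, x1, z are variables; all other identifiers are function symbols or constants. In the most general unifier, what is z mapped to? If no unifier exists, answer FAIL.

Decompose h/2: h(5, 5) = h(5, 5),  app(q, 5) = app(h(5, x1), 5).
Delete trivial equation h(5, 5) = h(5, 5).
Decompose app/2: q = h(5, x1),  5 = 5.
Bind q := h(5, x1); substituting into the one remaining equation that mentions q gives: app(h(x1, 4), app(app(3, h(5, x1)), 7)) = app(h(4, 4), app(z, 7)).
Delete trivial equation 5 = 5.
Decompose app/2: h(x1, 4) = h(4, 4),  app(app(3, h(5, x1)), 7) = app(z, 7).
Decompose h/2: x1 = 4,  4 = 4.
Bind x1 := 4; substituting into the one remaining equation that mentions x1 gives: app(app(3, h(5, 4)), 7) = app(z, 7). Substituting into the earlier binding gives q := h(5, 4).
Delete trivial equation 4 = 4.
Decompose app/2: app(3, h(5, 4)) = z,  7 = 7.
Bind z := app(3, h(5, 4)); no other remaining equation mentions z.
Delete trivial equation 7 = 7.
MGU = { q -> h(5, 4), x1 -> 4, z -> app(3, h(5, 4)) }, so z -> app(3, h(5, 4)).

app(3, h(5, 4))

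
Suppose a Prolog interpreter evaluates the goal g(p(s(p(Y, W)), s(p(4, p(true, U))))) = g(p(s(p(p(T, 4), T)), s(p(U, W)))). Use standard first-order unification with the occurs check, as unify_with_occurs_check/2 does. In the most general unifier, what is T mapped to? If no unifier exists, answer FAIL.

Decompose g/1: p(s(p(Y, W)), s(p(4, p(true, U)))) = p(s(p(p(T, 4), T)), s(p(U, W))).
Decompose p/2: s(p(Y, W)) = s(p(p(T, 4), T)),  s(p(4, p(true, U))) = s(p(U, W)).
Decompose s/1: p(Y, W) = p(p(T, 4), T).
Decompose p/2: Y = p(T, 4),  W = T.
Bind Y := p(T, 4); no other remaining equation mentions Y.
Bind W := T; substituting into the remaining equation gives: s(p(4, p(true, U))) = s(p(U, T)).
Decompose s/1: p(4, p(true, U)) = p(U, T).
Decompose p/2: 4 = U,  p(true, U) = T.
Bind U := 4; substituting into the remaining equation gives: p(true, 4) = T.
Bind T := p(true, 4). Substituting into the earlier bindings gives Y := p(p(true, 4), 4), W := p(true, 4).
MGU = { Y = p(p(true, 4), 4), W = p(true, 4), U = 4, T = p(true, 4) }, so T = p(true, 4).

p(true, 4)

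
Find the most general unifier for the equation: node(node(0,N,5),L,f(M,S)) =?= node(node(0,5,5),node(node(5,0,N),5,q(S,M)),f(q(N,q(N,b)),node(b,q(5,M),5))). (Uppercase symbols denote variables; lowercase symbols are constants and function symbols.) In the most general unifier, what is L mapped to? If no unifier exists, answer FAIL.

node(node(5,0,5),5,q(node(b,q(5,q(5,q(5,b))),5),q(5,q(5,b))))

Decompose node/3: node(0,N,5) =?= node(0,5,5),  L =?= node(node(5,0,N),5,q(S,M)),  f(M,S) =?= f(q(N,q(N,b)),node(b,q(5,M),5)).
Decompose node/3: 0 =?= 0,  N =?= 5,  5 =?= 5.
Delete trivial equation 0 =?= 0.
Bind N := 5; substituting into the 2 remaining equations that mention N gives: L =?= node(node(5,0,5),5,q(S,M)),  f(M,S) =?= f(q(5,q(5,b)),node(b,q(5,M),5)).
Delete trivial equation 5 =?= 5.
Bind L := node(node(5,0,5),5,q(S,M)); no other remaining equation mentions L.
Decompose f/2: M =?= q(5,q(5,b)),  S =?= node(b,q(5,M),5).
Bind M := q(5,q(5,b)); substituting into the remaining equation gives: S =?= node(b,q(5,q(5,q(5,b))),5). Substituting into the earlier binding gives L := node(node(5,0,5),5,q(S,q(5,q(5,b)))).
Bind S := node(b,q(5,q(5,q(5,b))),5). Substituting into the earlier binding gives L := node(node(5,0,5),5,q(node(b,q(5,q(5,q(5,b))),5),q(5,q(5,b)))).
MGU = { N := 5, L := node(node(5,0,5),5,q(node(b,q(5,q(5,q(5,b))),5),q(5,q(5,b)))), M := q(5,q(5,b)), S := node(b,q(5,q(5,q(5,b))),5) }, so L := node(node(5,0,5),5,q(node(b,q(5,q(5,q(5,b))),5),q(5,q(5,b)))).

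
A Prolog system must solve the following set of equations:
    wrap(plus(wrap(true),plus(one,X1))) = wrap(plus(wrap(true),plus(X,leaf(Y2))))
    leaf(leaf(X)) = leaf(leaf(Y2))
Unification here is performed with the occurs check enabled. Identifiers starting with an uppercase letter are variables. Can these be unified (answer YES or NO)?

YES

Decompose wrap/1: plus(wrap(true),plus(one,X1)) = plus(wrap(true),plus(X,leaf(Y2))).
Decompose plus/2: wrap(true) = wrap(true),  plus(one,X1) = plus(X,leaf(Y2)).
Delete trivial equation wrap(true) = wrap(true).
Decompose plus/2: one = X,  X1 = leaf(Y2).
Bind X := one; substituting into the one remaining equation that mentions X gives: leaf(leaf(one)) = leaf(leaf(Y2)).
Bind X1 := leaf(Y2); no other remaining equation mentions X1.
Decompose leaf/1: leaf(one) = leaf(Y2).
Decompose leaf/1: one = Y2.
Bind Y2 := one. Substituting into the earlier binding gives X1 := leaf(one).
No equations remain and no clash or occurs-check failure arose, so a unifier exists.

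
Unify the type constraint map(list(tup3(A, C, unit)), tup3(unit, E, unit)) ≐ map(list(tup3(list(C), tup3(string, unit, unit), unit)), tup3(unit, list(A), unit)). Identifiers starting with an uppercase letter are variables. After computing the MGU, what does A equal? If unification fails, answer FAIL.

Decompose map/2: list(tup3(A, C, unit)) ≐ list(tup3(list(C), tup3(string, unit, unit), unit)),  tup3(unit, E, unit) ≐ tup3(unit, list(A), unit).
Decompose list/1: tup3(A, C, unit) ≐ tup3(list(C), tup3(string, unit, unit), unit).
Decompose tup3/3: A ≐ list(C),  C ≐ tup3(string, unit, unit),  unit ≐ unit.
Bind A := list(C); substituting into the one remaining equation that mentions A gives: tup3(unit, E, unit) ≐ tup3(unit, list(list(C)), unit).
Bind C := tup3(string, unit, unit); substituting into the one remaining equation that mentions C gives: tup3(unit, E, unit) ≐ tup3(unit, list(list(tup3(string, unit, unit))), unit). Substituting into the earlier binding gives A := list(tup3(string, unit, unit)).
Delete trivial equation unit ≐ unit.
Decompose tup3/3: unit ≐ unit,  E ≐ list(list(tup3(string, unit, unit))),  unit ≐ unit.
Delete trivial equation unit ≐ unit.
Bind E := list(list(tup3(string, unit, unit))); no other remaining equation mentions E.
Delete trivial equation unit ≐ unit.
MGU = { A ↦ list(tup3(string, unit, unit)), C ↦ tup3(string, unit, unit), E ↦ list(list(tup3(string, unit, unit))) }, so A ↦ list(tup3(string, unit, unit)).

list(tup3(string, unit, unit))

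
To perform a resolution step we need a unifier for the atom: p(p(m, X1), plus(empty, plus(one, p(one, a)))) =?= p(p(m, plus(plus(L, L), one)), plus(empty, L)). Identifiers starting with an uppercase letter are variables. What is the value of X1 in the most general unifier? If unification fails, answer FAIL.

Decompose p/2: p(m, X1) =?= p(m, plus(plus(L, L), one)),  plus(empty, plus(one, p(one, a))) =?= plus(empty, L).
Decompose p/2: m =?= m,  X1 =?= plus(plus(L, L), one).
Delete trivial equation m =?= m.
Bind X1 := plus(plus(L, L), one); no other remaining equation mentions X1.
Decompose plus/2: empty =?= empty,  plus(one, p(one, a)) =?= L.
Delete trivial equation empty =?= empty.
Bind L := plus(one, p(one, a)). Substituting into the earlier binding gives X1 := plus(plus(plus(one, p(one, a)), plus(one, p(one, a))), one).
MGU = { X1 ↦ plus(plus(plus(one, p(one, a)), plus(one, p(one, a))), one), L ↦ plus(one, p(one, a)) }, so X1 ↦ plus(plus(plus(one, p(one, a)), plus(one, p(one, a))), one).

plus(plus(plus(one, p(one, a)), plus(one, p(one, a))), one)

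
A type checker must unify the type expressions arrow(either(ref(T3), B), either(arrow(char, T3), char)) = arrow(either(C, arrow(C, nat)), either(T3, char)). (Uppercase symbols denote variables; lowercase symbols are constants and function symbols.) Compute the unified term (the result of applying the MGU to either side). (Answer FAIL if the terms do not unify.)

Decompose arrow/2: either(ref(T3), B) = either(C, arrow(C, nat)),  either(arrow(char, T3), char) = either(T3, char).
Decompose either/2: ref(T3) = C,  B = arrow(C, nat).
Bind C := ref(T3); substituting into the one remaining equation that mentions C gives: B = arrow(ref(T3), nat).
Bind B := arrow(ref(T3), nat); no other remaining equation mentions B.
Decompose either/2: arrow(char, T3) = T3,  char = char.
Occurs check fails: T3 occurs in arrow(char, T3); the equation T3 = arrow(char, T3) has no finite solution.

FAIL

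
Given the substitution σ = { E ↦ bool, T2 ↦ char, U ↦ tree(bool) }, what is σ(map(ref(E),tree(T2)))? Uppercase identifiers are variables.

map(ref(bool),tree(char))

Replace each occurrence of E with bool.
Replace each occurrence of T2 with char.
Result: map(ref(bool),tree(char)).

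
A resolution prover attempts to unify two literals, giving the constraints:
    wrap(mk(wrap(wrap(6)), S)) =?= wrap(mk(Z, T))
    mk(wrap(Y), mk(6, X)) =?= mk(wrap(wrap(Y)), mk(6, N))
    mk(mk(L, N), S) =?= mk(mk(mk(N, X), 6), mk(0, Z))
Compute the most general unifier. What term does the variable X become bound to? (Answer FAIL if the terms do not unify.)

FAIL

Decompose wrap/1: mk(wrap(wrap(6)), S) =?= mk(Z, T).
Decompose mk/2: wrap(wrap(6)) =?= Z,  S =?= T.
Bind Z := wrap(wrap(6)); substituting into the one remaining equation that mentions Z gives: mk(mk(L, N), S) =?= mk(mk(mk(N, X), 6), mk(0, wrap(wrap(6)))).
Bind S := T; substituting into the one remaining equation that mentions S gives: mk(mk(L, N), T) =?= mk(mk(mk(N, X), 6), mk(0, wrap(wrap(6)))).
Decompose mk/2: wrap(Y) =?= wrap(wrap(Y)),  mk(6, X) =?= mk(6, N).
Decompose wrap/1: Y =?= wrap(Y).
Occurs check fails: Y occurs in wrap(Y); the equation Y =?= wrap(Y) has no finite solution.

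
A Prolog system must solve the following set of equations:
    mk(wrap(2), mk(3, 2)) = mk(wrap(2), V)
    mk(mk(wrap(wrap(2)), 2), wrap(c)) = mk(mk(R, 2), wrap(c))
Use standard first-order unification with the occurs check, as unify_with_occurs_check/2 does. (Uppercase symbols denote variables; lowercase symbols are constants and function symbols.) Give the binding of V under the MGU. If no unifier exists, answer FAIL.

mk(3, 2)

Decompose mk/2: wrap(2) = wrap(2),  mk(3, 2) = V.
Delete trivial equation wrap(2) = wrap(2).
Bind V := mk(3, 2); no other remaining equation mentions V.
Decompose mk/2: mk(wrap(wrap(2)), 2) = mk(R, 2),  wrap(c) = wrap(c).
Decompose mk/2: wrap(wrap(2)) = R,  2 = 2.
Bind R := wrap(wrap(2)); no other remaining equation mentions R.
Delete trivial equation 2 = 2.
Delete trivial equation wrap(c) = wrap(c).
MGU = { V -> mk(3, 2), R -> wrap(wrap(2)) }, so V -> mk(3, 2).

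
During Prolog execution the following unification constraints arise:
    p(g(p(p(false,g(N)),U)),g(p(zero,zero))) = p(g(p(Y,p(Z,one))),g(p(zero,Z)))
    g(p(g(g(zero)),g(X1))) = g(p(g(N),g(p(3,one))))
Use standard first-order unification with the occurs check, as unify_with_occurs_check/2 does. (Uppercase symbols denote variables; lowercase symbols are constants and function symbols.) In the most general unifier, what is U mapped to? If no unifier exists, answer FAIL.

p(zero,one)

Decompose p/2: g(p(p(false,g(N)),U)) = g(p(Y,p(Z,one))),  g(p(zero,zero)) = g(p(zero,Z)).
Decompose g/1: p(p(false,g(N)),U) = p(Y,p(Z,one)).
Decompose p/2: p(false,g(N)) = Y,  U = p(Z,one).
Bind Y := p(false,g(N)); no other remaining equation mentions Y.
Bind U := p(Z,one); no other remaining equation mentions U.
Decompose g/1: p(zero,zero) = p(zero,Z).
Decompose p/2: zero = zero,  zero = Z.
Delete trivial equation zero = zero.
Bind Z := zero; no other remaining equation mentions Z. Substituting into the earlier binding gives U := p(zero,one).
Decompose g/1: p(g(g(zero)),g(X1)) = p(g(N),g(p(3,one))).
Decompose p/2: g(g(zero)) = g(N),  g(X1) = g(p(3,one)).
Decompose g/1: g(zero) = N.
Bind N := g(zero); no other remaining equation mentions N. Substituting into the earlier binding gives Y := p(false,g(g(zero))).
Decompose g/1: X1 = p(3,one).
Bind X1 := p(3,one).
MGU = { Y = p(false,g(g(zero))), U = p(zero,one), Z = zero, N = g(zero), X1 = p(3,one) }, so U = p(zero,one).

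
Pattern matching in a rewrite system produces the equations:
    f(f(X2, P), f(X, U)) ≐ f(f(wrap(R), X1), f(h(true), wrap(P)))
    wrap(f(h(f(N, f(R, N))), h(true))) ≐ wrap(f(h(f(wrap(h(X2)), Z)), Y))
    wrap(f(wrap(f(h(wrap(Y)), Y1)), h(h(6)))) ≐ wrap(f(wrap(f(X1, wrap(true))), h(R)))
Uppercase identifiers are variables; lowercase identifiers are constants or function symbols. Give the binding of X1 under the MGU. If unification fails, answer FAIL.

h(wrap(h(true)))

Decompose f/2: f(X2, P) ≐ f(wrap(R), X1),  f(X, U) ≐ f(h(true), wrap(P)).
Decompose f/2: X2 ≐ wrap(R),  P ≐ X1.
Bind X2 := wrap(R); substituting into the one remaining equation that mentions X2 gives: wrap(f(h(f(N, f(R, N))), h(true))) ≐ wrap(f(h(f(wrap(h(wrap(R))), Z)), Y)).
Bind P := X1; substituting into the one remaining equation that mentions P gives: f(X, U) ≐ f(h(true), wrap(X1)).
Decompose f/2: X ≐ h(true),  U ≐ wrap(X1).
Bind X := h(true); no other remaining equation mentions X.
Bind U := wrap(X1); no other remaining equation mentions U.
Decompose wrap/1: f(h(f(N, f(R, N))), h(true)) ≐ f(h(f(wrap(h(wrap(R))), Z)), Y).
Decompose f/2: h(f(N, f(R, N))) ≐ h(f(wrap(h(wrap(R))), Z)),  h(true) ≐ Y.
Decompose h/1: f(N, f(R, N)) ≐ f(wrap(h(wrap(R))), Z).
Decompose f/2: N ≐ wrap(h(wrap(R))),  f(R, N) ≐ Z.
Bind N := wrap(h(wrap(R))); substituting into the one remaining equation that mentions N gives: f(R, wrap(h(wrap(R)))) ≐ Z.
Bind Z := f(R, wrap(h(wrap(R)))); no other remaining equation mentions Z.
Bind Y := h(true); substituting into the remaining equation gives: wrap(f(wrap(f(h(wrap(h(true))), Y1)), h(h(6)))) ≐ wrap(f(wrap(f(X1, wrap(true))), h(R))).
Decompose wrap/1: f(wrap(f(h(wrap(h(true))), Y1)), h(h(6))) ≐ f(wrap(f(X1, wrap(true))), h(R)).
Decompose f/2: wrap(f(h(wrap(h(true))), Y1)) ≐ wrap(f(X1, wrap(true))),  h(h(6)) ≐ h(R).
Decompose wrap/1: f(h(wrap(h(true))), Y1) ≐ f(X1, wrap(true)).
Decompose f/2: h(wrap(h(true))) ≐ X1,  Y1 ≐ wrap(true).
Bind X1 := h(wrap(h(true))); no other remaining equation mentions X1. Substituting into the earlier bindings gives P := h(wrap(h(true))), U := wrap(h(wrap(h(true)))).
Bind Y1 := wrap(true); no other remaining equation mentions Y1.
Decompose h/1: h(6) ≐ R.
Bind R := h(6). Substituting into the earlier bindings gives X2 := wrap(h(6)), N := wrap(h(wrap(h(6)))), Z := f(h(6), wrap(h(wrap(h(6))))).
MGU = { X2 := wrap(h(6)), P := h(wrap(h(true))), X := h(true), U := wrap(h(wrap(h(true)))), N := wrap(h(wrap(h(6)))), Z := f(h(6), wrap(h(wrap(h(6))))), Y := h(true), X1 := h(wrap(h(true))), Y1 := wrap(true), R := h(6) }, so X1 := h(wrap(h(true))).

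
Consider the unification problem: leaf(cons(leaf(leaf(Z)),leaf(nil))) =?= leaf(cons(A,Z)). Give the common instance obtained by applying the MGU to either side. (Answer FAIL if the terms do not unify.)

leaf(cons(leaf(leaf(leaf(nil))),leaf(nil)))

Decompose leaf/1: cons(leaf(leaf(Z)),leaf(nil)) =?= cons(A,Z).
Decompose cons/2: leaf(leaf(Z)) =?= A,  leaf(nil) =?= Z.
Bind A := leaf(leaf(Z)); no other remaining equation mentions A.
Bind Z := leaf(nil). Substituting into the earlier binding gives A := leaf(leaf(leaf(nil))).
Applying the MGU to either side gives leaf(cons(leaf(leaf(leaf(nil))),leaf(nil))).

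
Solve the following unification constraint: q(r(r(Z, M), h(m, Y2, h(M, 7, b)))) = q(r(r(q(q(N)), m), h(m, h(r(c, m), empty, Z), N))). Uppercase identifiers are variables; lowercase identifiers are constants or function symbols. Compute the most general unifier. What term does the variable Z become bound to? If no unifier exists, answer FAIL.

q(q(h(m, 7, b)))

Decompose q/1: r(r(Z, M), h(m, Y2, h(M, 7, b))) = r(r(q(q(N)), m), h(m, h(r(c, m), empty, Z), N)).
Decompose r/2: r(Z, M) = r(q(q(N)), m),  h(m, Y2, h(M, 7, b)) = h(m, h(r(c, m), empty, Z), N).
Decompose r/2: Z = q(q(N)),  M = m.
Bind Z := q(q(N)); substituting into the one remaining equation that mentions Z gives: h(m, Y2, h(M, 7, b)) = h(m, h(r(c, m), empty, q(q(N))), N).
Bind M := m; substituting into the remaining equation gives: h(m, Y2, h(m, 7, b)) = h(m, h(r(c, m), empty, q(q(N))), N).
Decompose h/3: m = m,  Y2 = h(r(c, m), empty, q(q(N))),  h(m, 7, b) = N.
Delete trivial equation m = m.
Bind Y2 := h(r(c, m), empty, q(q(N))); no other remaining equation mentions Y2.
Bind N := h(m, 7, b). Substituting into the earlier bindings gives Z := q(q(h(m, 7, b))), Y2 := h(r(c, m), empty, q(q(h(m, 7, b)))).
MGU = { Z := q(q(h(m, 7, b))), M := m, Y2 := h(r(c, m), empty, q(q(h(m, 7, b)))), N := h(m, 7, b) }, so Z := q(q(h(m, 7, b))).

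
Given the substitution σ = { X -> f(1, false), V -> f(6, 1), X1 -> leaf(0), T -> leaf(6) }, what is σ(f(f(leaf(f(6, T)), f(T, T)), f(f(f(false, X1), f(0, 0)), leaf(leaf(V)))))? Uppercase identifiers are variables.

f(f(leaf(f(6, leaf(6))), f(leaf(6), leaf(6))), f(f(f(false, leaf(0)), f(0, 0)), leaf(leaf(f(6, 1)))))

Replace each occurrence of V with f(6, 1).
Replace each occurrence of X1 with leaf(0).
Replace each occurrence of T with leaf(6).
Result: f(f(leaf(f(6, leaf(6))), f(leaf(6), leaf(6))), f(f(f(false, leaf(0)), f(0, 0)), leaf(leaf(f(6, 1))))).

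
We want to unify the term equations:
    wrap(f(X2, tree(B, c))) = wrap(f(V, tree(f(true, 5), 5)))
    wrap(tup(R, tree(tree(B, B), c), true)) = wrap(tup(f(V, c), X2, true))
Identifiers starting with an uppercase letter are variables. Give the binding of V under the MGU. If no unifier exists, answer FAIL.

Decompose wrap/1: f(X2, tree(B, c)) = f(V, tree(f(true, 5), 5)).
Decompose f/2: X2 = V,  tree(B, c) = tree(f(true, 5), 5).
Bind X2 := V; substituting into the one remaining equation that mentions X2 gives: wrap(tup(R, tree(tree(B, B), c), true)) = wrap(tup(f(V, c), V, true)).
Decompose tree/2: B = f(true, 5),  c = 5.
Bind B := f(true, 5); substituting into the one remaining equation that mentions B gives: wrap(tup(R, tree(tree(f(true, 5), f(true, 5)), c), true)) = wrap(tup(f(V, c), V, true)).
Clash: constants c and 5 differ; no unifier exists.

FAIL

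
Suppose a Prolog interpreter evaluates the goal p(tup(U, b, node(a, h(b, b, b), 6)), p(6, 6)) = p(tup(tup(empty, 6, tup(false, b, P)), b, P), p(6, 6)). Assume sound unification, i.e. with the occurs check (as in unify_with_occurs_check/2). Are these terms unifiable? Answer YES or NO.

YES

Decompose p/2: tup(U, b, node(a, h(b, b, b), 6)) = tup(tup(empty, 6, tup(false, b, P)), b, P),  p(6, 6) = p(6, 6).
Decompose tup/3: U = tup(empty, 6, tup(false, b, P)),  b = b,  node(a, h(b, b, b), 6) = P.
Bind U := tup(empty, 6, tup(false, b, P)); no other remaining equation mentions U.
Delete trivial equation b = b.
Bind P := node(a, h(b, b, b), 6); no other remaining equation mentions P. Substituting into the earlier binding gives U := tup(empty, 6, tup(false, b, node(a, h(b, b, b), 6))).
Delete trivial equation p(6, 6) = p(6, 6).
No equations remain and no clash or occurs-check failure arose, so a unifier exists.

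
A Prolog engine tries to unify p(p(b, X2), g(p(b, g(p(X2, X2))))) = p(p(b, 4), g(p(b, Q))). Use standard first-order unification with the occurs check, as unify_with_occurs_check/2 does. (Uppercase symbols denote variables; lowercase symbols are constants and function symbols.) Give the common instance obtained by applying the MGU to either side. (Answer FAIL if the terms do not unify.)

p(p(b, 4), g(p(b, g(p(4, 4)))))

Decompose p/2: p(b, X2) = p(b, 4),  g(p(b, g(p(X2, X2)))) = g(p(b, Q)).
Decompose p/2: b = b,  X2 = 4.
Delete trivial equation b = b.
Bind X2 := 4; substituting into the remaining equation gives: g(p(b, g(p(4, 4)))) = g(p(b, Q)).
Decompose g/1: p(b, g(p(4, 4))) = p(b, Q).
Decompose p/2: b = b,  g(p(4, 4)) = Q.
Delete trivial equation b = b.
Bind Q := g(p(4, 4)).
Applying the MGU to either side gives p(p(b, 4), g(p(b, g(p(4, 4))))).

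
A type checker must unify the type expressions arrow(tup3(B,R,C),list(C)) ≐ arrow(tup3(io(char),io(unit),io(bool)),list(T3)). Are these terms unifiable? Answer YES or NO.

Decompose arrow/2: tup3(B,R,C) ≐ tup3(io(char),io(unit),io(bool)),  list(C) ≐ list(T3).
Decompose tup3/3: B ≐ io(char),  R ≐ io(unit),  C ≐ io(bool).
Bind B := io(char); no other remaining equation mentions B.
Bind R := io(unit); no other remaining equation mentions R.
Bind C := io(bool); substituting into the remaining equation gives: list(io(bool)) ≐ list(T3).
Decompose list/1: io(bool) ≐ T3.
Bind T3 := io(bool).
No equations remain and no clash or occurs-check failure arose, so a unifier exists.

YES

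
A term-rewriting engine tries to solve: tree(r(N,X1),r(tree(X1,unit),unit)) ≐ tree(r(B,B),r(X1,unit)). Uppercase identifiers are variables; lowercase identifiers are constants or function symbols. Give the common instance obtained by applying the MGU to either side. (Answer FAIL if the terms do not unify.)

FAIL

Decompose tree/2: r(N,X1) ≐ r(B,B),  r(tree(X1,unit),unit) ≐ r(X1,unit).
Decompose r/2: N ≐ B,  X1 ≐ B.
Bind N := B; no other remaining equation mentions N.
Bind X1 := B; substituting into the remaining equation gives: r(tree(B,unit),unit) ≐ r(B,unit).
Decompose r/2: tree(B,unit) ≐ B,  unit ≐ unit.
Occurs check fails: B occurs in tree(B,unit); the equation B ≐ tree(B,unit) has no finite solution.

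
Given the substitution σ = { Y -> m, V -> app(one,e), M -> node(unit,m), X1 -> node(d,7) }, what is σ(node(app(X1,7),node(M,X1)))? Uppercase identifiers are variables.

node(app(node(d,7),7),node(node(unit,m),node(d,7)))

Replace each occurrence of M with node(unit,m).
Replace each occurrence of X1 with node(d,7).
Result: node(app(node(d,7),7),node(node(unit,m),node(d,7))).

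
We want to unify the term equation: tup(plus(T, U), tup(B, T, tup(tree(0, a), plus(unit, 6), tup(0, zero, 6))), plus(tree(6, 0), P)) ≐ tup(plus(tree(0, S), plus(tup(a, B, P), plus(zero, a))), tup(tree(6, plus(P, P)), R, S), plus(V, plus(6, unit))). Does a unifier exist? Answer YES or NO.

Decompose tup/3: plus(T, U) ≐ plus(tree(0, S), plus(tup(a, B, P), plus(zero, a))),  tup(B, T, tup(tree(0, a), plus(unit, 6), tup(0, zero, 6))) ≐ tup(tree(6, plus(P, P)), R, S),  plus(tree(6, 0), P) ≐ plus(V, plus(6, unit)).
Decompose plus/2: T ≐ tree(0, S),  U ≐ plus(tup(a, B, P), plus(zero, a)).
Bind T := tree(0, S); substituting into the one remaining equation that mentions T gives: tup(B, tree(0, S), tup(tree(0, a), plus(unit, 6), tup(0, zero, 6))) ≐ tup(tree(6, plus(P, P)), R, S).
Bind U := plus(tup(a, B, P), plus(zero, a)); no other remaining equation mentions U.
Decompose tup/3: B ≐ tree(6, plus(P, P)),  tree(0, S) ≐ R,  tup(tree(0, a), plus(unit, 6), tup(0, zero, 6)) ≐ S.
Bind B := tree(6, plus(P, P)); no other remaining equation mentions B. Substituting into the earlier binding gives U := plus(tup(a, tree(6, plus(P, P)), P), plus(zero, a)).
Bind R := tree(0, S); no other remaining equation mentions R.
Bind S := tup(tree(0, a), plus(unit, 6), tup(0, zero, 6)); no other remaining equation mentions S. Substituting into the earlier bindings gives T := tree(0, tup(tree(0, a), plus(unit, 6), tup(0, zero, 6))), R := tree(0, tup(tree(0, a), plus(unit, 6), tup(0, zero, 6))).
Decompose plus/2: tree(6, 0) ≐ V,  P ≐ plus(6, unit).
Bind V := tree(6, 0); no other remaining equation mentions V.
Bind P := plus(6, unit). Substituting into the earlier bindings gives U := plus(tup(a, tree(6, plus(plus(6, unit), plus(6, unit))), plus(6, unit)), plus(zero, a)), B := tree(6, plus(plus(6, unit), plus(6, unit))).
No equations remain and no clash or occurs-check failure arose, so a unifier exists.

YES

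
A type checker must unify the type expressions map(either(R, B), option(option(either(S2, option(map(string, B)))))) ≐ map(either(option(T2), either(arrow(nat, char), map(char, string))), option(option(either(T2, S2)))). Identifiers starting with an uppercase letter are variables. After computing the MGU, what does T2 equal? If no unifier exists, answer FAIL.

Decompose map/2: either(R, B) ≐ either(option(T2), either(arrow(nat, char), map(char, string))),  option(option(either(S2, option(map(string, B))))) ≐ option(option(either(T2, S2))).
Decompose either/2: R ≐ option(T2),  B ≐ either(arrow(nat, char), map(char, string)).
Bind R := option(T2); no other remaining equation mentions R.
Bind B := either(arrow(nat, char), map(char, string)); substituting into the remaining equation gives: option(option(either(S2, option(map(string, either(arrow(nat, char), map(char, string))))))) ≐ option(option(either(T2, S2))).
Decompose option/1: option(either(S2, option(map(string, either(arrow(nat, char), map(char, string)))))) ≐ option(either(T2, S2)).
Decompose option/1: either(S2, option(map(string, either(arrow(nat, char), map(char, string))))) ≐ either(T2, S2).
Decompose either/2: S2 ≐ T2,  option(map(string, either(arrow(nat, char), map(char, string)))) ≐ S2.
Bind S2 := T2; substituting into the remaining equation gives: option(map(string, either(arrow(nat, char), map(char, string)))) ≐ T2.
Bind T2 := option(map(string, either(arrow(nat, char), map(char, string)))). Substituting into the earlier bindings gives R := option(option(map(string, either(arrow(nat, char), map(char, string))))), S2 := option(map(string, either(arrow(nat, char), map(char, string)))).
MGU = { R -> option(option(map(string, either(arrow(nat, char), map(char, string))))), B -> either(arrow(nat, char), map(char, string)), S2 -> option(map(string, either(arrow(nat, char), map(char, string)))), T2 -> option(map(string, either(arrow(nat, char), map(char, string)))) }, so T2 -> option(map(string, either(arrow(nat, char), map(char, string)))).

option(map(string, either(arrow(nat, char), map(char, string))))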